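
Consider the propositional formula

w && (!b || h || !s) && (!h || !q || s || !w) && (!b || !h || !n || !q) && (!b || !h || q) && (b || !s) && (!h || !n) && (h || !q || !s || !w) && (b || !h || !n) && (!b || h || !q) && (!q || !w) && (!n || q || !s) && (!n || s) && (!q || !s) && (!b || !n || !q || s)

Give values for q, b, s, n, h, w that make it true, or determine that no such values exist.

q = False, b = True, s = False, n = False, h = False, w = True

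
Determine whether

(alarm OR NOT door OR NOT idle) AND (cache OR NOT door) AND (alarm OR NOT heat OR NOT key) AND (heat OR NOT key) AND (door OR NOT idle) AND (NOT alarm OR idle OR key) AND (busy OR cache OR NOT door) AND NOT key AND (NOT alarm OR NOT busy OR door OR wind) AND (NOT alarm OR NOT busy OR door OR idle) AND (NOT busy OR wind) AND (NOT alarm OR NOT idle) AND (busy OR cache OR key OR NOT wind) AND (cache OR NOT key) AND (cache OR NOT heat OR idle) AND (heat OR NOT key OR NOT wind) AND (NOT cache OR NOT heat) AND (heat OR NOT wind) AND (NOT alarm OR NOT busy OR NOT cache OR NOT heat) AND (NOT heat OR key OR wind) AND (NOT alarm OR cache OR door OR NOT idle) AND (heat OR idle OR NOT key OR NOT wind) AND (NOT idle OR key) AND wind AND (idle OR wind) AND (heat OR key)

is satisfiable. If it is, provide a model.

The formula is unsatisfiable.

Case wind = True:
  (NOT key) forces key = False.
  (heat OR NOT wind) forces heat = True.
  (NOT cache OR NOT heat) forces cache = False.
  (cache OR NOT door) forces door = False.
  (door OR NOT idle) forces idle = False.
  Clause (cache OR NOT heat OR idle) is falsified — contradiction.
Case wind = False:
  Clause (wind) is falsified — contradiction.
Both cases fail, so the formula is unsatisfiable.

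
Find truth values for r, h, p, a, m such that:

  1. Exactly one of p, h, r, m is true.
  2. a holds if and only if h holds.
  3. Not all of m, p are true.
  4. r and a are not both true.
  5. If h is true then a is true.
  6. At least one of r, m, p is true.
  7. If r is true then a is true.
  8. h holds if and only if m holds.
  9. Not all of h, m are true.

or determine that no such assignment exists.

r: False; h: False; p: True; a: False; m: False

  (1) {p, h, r, m}: 1 true — exactly one ✓
  (2) a=F, h=F — same ✓
  (3) {m, p}: 1/2 true — not all ✓
  (4) r=F, a=F — not both ✓
  (5) h=F ⇒ a: vacuous ✓
  (6) {r, m, p}: 1 true — at least one ✓
  (7) r=F ⇒ a: vacuous ✓
  (8) h=F, m=F — same ✓
  (9) {h, m}: 0/2 true — not all ✓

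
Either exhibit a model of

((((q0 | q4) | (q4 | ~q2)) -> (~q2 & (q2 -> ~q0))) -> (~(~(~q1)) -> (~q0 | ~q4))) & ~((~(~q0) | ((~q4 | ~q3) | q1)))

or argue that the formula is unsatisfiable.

q0 = False; q1 = False; q2 = True; q3 = True; q4 = True

  (((q0 | q4) | (q4 | ~q2)) -> (~q2 & (q2 -> ~q0))) -> (~(~(~q1)) -> (~q0 | ~q4)) = True
    ((q0 | q4) | (q4 | ~q2)) -> (~q2 & (q2 -> ~q0)) = False
      (q0 | q4) | (q4 | ~q2) = True
        q0 | q4 = True
        q4 | ~q2 = True
          ~q2 = False
      ~q2 & (q2 -> ~q0) = False
        ~q2 = False
        q2 -> ~q0 = True
          ~q0 = True
    ~(~(~q1)) -> (~q0 | ~q4) = True
      ~(~(~q1)) = True
        ~(~q1) = False
          ~q1 = True
      ~q0 | ~q4 = True
        ~q0 = True
        ~q4 = False
  ~((~(~q0) | ((~q4 | ~q3) | q1))) = True
    ~(~q0) | ((~q4 | ~q3) | q1) = False
      ~(~q0) = False
        ~q0 = True
      (~q4 | ~q3) | q1 = False
        ~q4 | ~q3 = False
          ~q4 = False
          ~q3 = False
Both conjuncts True, so the formula holds.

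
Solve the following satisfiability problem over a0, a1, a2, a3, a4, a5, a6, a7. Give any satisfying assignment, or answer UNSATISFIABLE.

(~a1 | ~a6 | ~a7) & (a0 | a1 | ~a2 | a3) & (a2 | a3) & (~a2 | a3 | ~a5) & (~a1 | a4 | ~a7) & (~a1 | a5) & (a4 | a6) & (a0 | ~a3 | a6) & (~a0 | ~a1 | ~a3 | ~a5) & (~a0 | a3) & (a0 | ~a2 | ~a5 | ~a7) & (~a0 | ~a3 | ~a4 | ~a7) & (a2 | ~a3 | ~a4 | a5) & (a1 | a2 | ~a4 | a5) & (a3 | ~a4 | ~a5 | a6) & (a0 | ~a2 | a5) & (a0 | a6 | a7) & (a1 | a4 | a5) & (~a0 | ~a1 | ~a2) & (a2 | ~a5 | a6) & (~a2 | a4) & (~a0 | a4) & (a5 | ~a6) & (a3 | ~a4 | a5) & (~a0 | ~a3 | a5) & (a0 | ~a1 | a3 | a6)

a0: False, a1: True, a2: True, a3: True, a4: True, a5: True, a6: True, a7: False

Set a0 = False.
Set a1 = True.
  then (~a1 | a5) forces a5 = True.
Set a2 = True.
  then (~a2 | a3 | ~a5) forces a3 = True.
  then (a0 | ~a3 | a6) forces a6 = True.
  then (a0 | ~a2 | ~a5 | ~a7) forces a7 = False.
  then (~a2 | a4) forces a4 = True.
All clauses satisfied.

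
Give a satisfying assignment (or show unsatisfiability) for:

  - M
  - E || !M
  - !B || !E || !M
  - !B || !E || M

B=F; E=T; M=T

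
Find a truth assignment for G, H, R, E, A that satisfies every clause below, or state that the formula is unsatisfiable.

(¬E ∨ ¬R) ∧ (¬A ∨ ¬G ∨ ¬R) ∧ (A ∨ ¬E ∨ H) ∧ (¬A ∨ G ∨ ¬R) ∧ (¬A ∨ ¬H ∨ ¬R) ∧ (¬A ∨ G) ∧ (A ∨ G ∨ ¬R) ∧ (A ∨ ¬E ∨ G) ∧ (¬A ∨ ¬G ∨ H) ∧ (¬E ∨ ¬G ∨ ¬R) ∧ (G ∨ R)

Try G = False:
  (¬A ∨ G) forces A = False.
  (A ∨ G ∨ ¬R) forces R = False.
  clause (G ∨ R) is falsified — backtrack.
So G = True.
Set H = True.
Set R = False.
Set E = False.
Set A = False.
All clauses satisfied.

G=T, H=T, R=F, E=F, A=F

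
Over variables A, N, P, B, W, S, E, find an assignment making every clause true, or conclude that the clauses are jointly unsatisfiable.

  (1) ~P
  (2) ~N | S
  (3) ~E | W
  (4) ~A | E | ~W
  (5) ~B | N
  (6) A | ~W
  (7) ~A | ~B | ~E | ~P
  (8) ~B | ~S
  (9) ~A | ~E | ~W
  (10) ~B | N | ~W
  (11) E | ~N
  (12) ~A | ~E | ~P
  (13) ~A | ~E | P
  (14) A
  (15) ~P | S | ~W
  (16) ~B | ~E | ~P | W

A: True, N: False, P: False, B: False, W: False, S: True, E: False

Unit clause (~P) forces P = False.
Unit clause (A) forces A = True.
In (~A | ~E | P) only ~E is left, so E = False.
In (~A | E | ~W) only ~W is left, so W = False.
In (E | ~N) only ~N is left, so N = False.
In (~B | N) only ~B is left, so B = False.
Set S = True.
All clauses satisfied.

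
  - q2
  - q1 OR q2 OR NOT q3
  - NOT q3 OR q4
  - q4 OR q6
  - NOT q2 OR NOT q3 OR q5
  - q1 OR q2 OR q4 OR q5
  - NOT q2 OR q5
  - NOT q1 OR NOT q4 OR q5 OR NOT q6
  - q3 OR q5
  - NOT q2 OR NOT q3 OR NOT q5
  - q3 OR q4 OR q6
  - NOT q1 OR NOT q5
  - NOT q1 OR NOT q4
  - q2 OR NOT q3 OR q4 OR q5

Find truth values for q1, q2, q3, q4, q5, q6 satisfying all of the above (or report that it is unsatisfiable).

q1: False, q2: True, q3: False, q4: True, q5: True, q6: True

Unit clause (q2) forces q2 = True.
In (NOT q2 OR q5) only q5 is left, so q5 = True.
In (NOT q2 OR NOT q3 OR NOT q5) only NOT q3 is left, so q3 = False.
In (NOT q1 OR NOT q5) only NOT q1 is left, so q1 = False.
Set q4 = True.
Set q6 = True.
All clauses satisfied.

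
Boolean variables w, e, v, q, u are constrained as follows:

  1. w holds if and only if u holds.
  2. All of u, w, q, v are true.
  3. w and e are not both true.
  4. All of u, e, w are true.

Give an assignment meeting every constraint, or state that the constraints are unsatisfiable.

Case e = True:
  (2) forces u = True.
  (1) with u=T forces w = True.
  Constraint (3) is violated (w=T, e=T) — contradiction.
Case e = False:
  Constraint (4) is violated (e=F) — contradiction.
Both cases fail — unsatisfiable.

The formula is unsatisfiable.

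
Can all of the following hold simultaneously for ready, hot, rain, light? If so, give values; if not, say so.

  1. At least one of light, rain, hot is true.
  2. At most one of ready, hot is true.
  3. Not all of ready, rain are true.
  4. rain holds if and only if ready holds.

ready = False; hot = True; rain = False; light = True

  (1) {light, rain, hot}: 2 true — at least one ✓
  (2) {ready, hot}: 1 true — at most one ✓
  (3) {ready, rain}: 0/2 true — not all ✓
  (4) rain=F, ready=F — same ✓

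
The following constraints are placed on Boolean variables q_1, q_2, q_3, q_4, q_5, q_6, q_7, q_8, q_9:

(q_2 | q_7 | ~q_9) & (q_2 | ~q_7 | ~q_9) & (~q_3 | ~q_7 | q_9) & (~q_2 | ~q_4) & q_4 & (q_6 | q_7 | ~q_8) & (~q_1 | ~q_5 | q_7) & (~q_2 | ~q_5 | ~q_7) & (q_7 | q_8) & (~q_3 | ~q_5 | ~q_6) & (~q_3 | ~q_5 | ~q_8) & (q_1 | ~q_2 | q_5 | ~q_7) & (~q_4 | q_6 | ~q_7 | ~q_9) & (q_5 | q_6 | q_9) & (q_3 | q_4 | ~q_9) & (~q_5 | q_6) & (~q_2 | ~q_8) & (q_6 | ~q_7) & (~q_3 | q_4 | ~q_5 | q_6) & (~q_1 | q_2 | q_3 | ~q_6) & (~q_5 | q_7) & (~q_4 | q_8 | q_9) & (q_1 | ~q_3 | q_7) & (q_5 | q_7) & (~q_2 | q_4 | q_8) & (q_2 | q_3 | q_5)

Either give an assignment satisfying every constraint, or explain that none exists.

q_1: False, q_2: False, q_3: False, q_4: True, q_5: True, q_6: True, q_7: True, q_8: True, q_9: False

Unit clause (q_4) forces q_4 = True.
In (~q_2 | ~q_4) only ~q_2 is left, so q_2 = False.
Set q_1 = False.
Try q_3 = True:
  (q_1 | ~q_3 | q_7) forces q_7 = True.
  (q_2 | ~q_7 | ~q_9) forces q_9 = False.
  clause (~q_3 | ~q_7 | q_9) is falsified — backtrack.
So q_3 = False.
  then (q_2 | q_3 | q_5) forces q_5 = True.
  then (~q_5 | q_6) forces q_6 = True.
  then (~q_5 | q_7) forces q_7 = True.
  then (q_2 | ~q_7 | ~q_9) forces q_9 = False.
  then (~q_4 | q_8 | q_9) forces q_8 = True.
All clauses satisfied.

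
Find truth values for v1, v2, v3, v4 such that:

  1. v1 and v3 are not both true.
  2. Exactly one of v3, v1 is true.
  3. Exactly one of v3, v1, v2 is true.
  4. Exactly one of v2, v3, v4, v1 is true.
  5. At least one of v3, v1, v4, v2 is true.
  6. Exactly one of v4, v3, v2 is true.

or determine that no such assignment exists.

v1: False, v2: False, v3: True, v4: False

  (1) v1=F, v3=T — not both ✓
  (2) {v3, v1}: 1 true — exactly one ✓
  (3) {v3, v1, v2}: 1 true — exactly one ✓
  (4) {v2, v3, v4, v1}: 1 true — exactly one ✓
  (5) {v3, v1, v4, v2}: 1 true — at least one ✓
  (6) {v4, v3, v2}: 1 true — exactly one ✓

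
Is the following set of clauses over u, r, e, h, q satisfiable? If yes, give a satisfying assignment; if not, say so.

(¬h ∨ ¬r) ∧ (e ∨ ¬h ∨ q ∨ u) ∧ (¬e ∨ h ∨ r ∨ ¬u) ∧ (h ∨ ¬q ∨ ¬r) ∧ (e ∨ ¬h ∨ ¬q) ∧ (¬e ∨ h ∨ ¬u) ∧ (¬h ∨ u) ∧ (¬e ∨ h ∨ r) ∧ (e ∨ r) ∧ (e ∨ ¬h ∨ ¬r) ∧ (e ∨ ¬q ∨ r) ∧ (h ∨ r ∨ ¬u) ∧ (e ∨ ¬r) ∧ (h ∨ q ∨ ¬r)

u: True, r: False, e: True, h: True, q: False

Set u = True.
Set r = False.
  then (e ∨ r) forces e = True.
  then (h ∨ r ∨ ¬u) forces h = True.
Set q = False.
All clauses satisfied.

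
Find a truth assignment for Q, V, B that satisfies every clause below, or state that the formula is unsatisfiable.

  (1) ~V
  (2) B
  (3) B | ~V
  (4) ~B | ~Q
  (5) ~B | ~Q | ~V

Unit clause (~V) forces V = False.
Unit clause (B) forces B = True.
In (~B | ~Q) only ~Q is left, so Q = False.
Check each clause:
  (~V): ~V holds.
  (B): B holds.
  (B | ~V): B holds.
  (~B | ~Q): ~Q holds.
  (~B | ~Q | ~V): ~Q holds.
All clauses satisfied.

Q = False, V = False, B = True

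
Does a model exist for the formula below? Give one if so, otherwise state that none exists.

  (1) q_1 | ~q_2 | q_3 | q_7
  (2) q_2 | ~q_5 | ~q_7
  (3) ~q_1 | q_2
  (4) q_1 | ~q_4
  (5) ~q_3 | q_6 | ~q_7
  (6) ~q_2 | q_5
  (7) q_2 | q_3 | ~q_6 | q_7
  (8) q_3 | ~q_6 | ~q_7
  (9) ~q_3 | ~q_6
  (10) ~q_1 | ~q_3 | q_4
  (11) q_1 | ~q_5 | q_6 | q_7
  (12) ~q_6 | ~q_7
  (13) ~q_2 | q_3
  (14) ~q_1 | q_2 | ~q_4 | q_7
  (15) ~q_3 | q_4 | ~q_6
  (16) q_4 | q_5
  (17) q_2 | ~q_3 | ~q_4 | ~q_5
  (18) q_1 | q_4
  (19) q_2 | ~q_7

q_1 = True; q_2 = True; q_3 = True; q_4 = True; q_5 = True; q_6 = False; q_7 = False

Try q_1 = False:
  (q_1 | ~q_4) forces q_4 = False.
  clause (q_1 | q_4) is falsified — backtrack.
So q_1 = True.
  then (~q_1 | q_2) forces q_2 = True.
  then (~q_2 | q_5) forces q_5 = True.
  then (~q_2 | q_3) forces q_3 = True.
  then (~q_3 | ~q_6) forces q_6 = False.
  then (~q_1 | ~q_3 | q_4) forces q_4 = True.
  then (~q_3 | q_6 | ~q_7) forces q_7 = False.
All clauses satisfied.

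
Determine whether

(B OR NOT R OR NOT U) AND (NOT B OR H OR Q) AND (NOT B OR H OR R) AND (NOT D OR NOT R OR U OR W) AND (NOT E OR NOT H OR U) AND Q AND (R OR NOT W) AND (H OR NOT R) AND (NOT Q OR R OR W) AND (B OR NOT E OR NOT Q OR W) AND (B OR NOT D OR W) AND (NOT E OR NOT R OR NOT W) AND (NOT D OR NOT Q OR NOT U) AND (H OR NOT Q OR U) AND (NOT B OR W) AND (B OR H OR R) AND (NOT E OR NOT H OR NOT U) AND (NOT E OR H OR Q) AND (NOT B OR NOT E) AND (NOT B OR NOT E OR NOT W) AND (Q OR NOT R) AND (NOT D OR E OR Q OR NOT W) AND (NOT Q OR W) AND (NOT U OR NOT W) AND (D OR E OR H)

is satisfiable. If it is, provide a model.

B=F, Q=T, H=T, E=F, R=T, D=F, W=T, U=F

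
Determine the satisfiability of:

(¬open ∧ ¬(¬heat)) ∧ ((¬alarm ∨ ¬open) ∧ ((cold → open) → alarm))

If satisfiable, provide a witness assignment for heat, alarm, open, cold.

heat: True, alarm: True, open: False, cold: False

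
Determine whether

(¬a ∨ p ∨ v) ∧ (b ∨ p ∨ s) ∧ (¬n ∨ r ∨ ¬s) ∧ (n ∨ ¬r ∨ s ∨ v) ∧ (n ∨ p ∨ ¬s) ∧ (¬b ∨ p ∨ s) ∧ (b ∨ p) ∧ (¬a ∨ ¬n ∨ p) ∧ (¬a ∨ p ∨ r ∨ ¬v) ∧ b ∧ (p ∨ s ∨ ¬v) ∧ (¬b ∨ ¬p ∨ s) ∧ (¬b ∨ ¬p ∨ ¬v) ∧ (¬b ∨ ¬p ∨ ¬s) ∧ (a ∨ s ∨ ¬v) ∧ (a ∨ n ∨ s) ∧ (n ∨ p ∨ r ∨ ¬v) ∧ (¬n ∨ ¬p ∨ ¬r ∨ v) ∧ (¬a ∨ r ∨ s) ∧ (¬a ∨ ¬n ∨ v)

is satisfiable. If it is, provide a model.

Unit clause (b) forces b = True.
Set r = True.
Try p = True:
  (¬b ∨ ¬p ∨ s) forces s = True.
  clause (¬b ∨ ¬p ∨ ¬s) is falsified — backtrack.
So p = False.
  then (¬b ∨ p ∨ s) forces s = True.
  then (n ∨ p ∨ ¬s) forces n = True.
  then (¬a ∨ ¬n ∨ p) forces a = False.
Set v = True.
All clauses satisfied.

b = True, r = True, p = False, n = True, v = True, a = False, s = True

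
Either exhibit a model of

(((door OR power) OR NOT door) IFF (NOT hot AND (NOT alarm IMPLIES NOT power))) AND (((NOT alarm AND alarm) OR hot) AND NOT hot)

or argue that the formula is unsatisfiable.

No satisfying assignment exists.

Case hot = True: the conjunct NOT hot is False.
Case hot = False: the formula simplifies to (((door OR power) OR NOT door) IFF (NOT alarm IMPLIES NOT power)) AND (NOT alarm AND alarm).
  alarm = True: the conjunct NOT alarm is False.
  alarm = False: the conjunct alarm is False.
Both cases fail — unsatisfiable.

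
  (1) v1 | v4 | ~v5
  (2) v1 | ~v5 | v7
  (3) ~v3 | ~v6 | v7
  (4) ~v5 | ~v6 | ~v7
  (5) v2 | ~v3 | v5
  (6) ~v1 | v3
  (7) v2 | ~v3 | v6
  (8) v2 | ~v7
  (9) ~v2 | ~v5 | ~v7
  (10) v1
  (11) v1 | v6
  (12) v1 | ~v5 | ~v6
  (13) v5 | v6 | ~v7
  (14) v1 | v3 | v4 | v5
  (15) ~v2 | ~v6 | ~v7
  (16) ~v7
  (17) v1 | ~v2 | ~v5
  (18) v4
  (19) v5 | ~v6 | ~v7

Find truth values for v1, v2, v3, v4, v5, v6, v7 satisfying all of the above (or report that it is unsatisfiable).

v1: True; v2: True; v3: True; v4: True; v5: True; v6: False; v7: False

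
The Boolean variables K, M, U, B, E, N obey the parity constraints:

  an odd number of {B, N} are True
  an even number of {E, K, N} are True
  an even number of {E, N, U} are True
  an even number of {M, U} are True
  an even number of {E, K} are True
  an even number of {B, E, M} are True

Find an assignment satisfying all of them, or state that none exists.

Unsatisfiable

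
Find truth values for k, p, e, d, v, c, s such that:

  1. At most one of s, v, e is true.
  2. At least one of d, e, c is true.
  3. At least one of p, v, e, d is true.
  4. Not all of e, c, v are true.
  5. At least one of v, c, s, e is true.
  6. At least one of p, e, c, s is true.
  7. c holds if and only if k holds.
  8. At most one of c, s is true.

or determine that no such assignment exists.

k=T, p=T, e=T, d=T, v=F, c=T, s=F

  (1) {s, v, e}: 1 true — at most one ✓
  (2) {d, e, c}: 3 true — at least one ✓
  (3) {p, v, e, d}: 3 true — at least one ✓
  (4) {e, c, v}: 2/3 true — not all ✓
  (5) {v, c, s, e}: 2 true — at least one ✓
  (6) {p, e, c, s}: 3 true — at least one ✓
  (7) c=T, k=T — same ✓
  (8) {c, s}: 1 true — at most one ✓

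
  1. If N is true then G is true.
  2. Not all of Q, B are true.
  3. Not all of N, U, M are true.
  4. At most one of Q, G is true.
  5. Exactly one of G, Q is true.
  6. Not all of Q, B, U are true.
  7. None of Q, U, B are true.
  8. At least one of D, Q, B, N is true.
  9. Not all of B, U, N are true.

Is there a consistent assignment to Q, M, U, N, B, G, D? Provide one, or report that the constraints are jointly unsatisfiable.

Q=F, M=T, U=F, N=T, B=F, G=T, D=F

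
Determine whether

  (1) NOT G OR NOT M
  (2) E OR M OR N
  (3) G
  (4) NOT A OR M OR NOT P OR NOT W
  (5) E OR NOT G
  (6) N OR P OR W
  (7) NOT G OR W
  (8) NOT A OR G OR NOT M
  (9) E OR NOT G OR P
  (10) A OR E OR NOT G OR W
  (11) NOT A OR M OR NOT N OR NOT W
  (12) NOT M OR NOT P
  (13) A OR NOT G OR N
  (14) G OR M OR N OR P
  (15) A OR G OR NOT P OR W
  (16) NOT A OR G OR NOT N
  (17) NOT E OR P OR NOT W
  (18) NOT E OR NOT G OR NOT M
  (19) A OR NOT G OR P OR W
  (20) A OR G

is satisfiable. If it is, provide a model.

N=T; G=T; W=T; E=T; A=F; M=F; P=T

Unit clause (G) forces G = True.
In (E OR NOT G) only E is left, so E = True.
In (NOT G OR W) only W is left, so W = True.
In (NOT E OR P OR NOT W) only P is left, so P = True.
In (NOT E OR NOT G OR NOT M) only NOT M is left, so M = False.
In (NOT A OR M OR NOT P OR NOT W) only NOT A is left, so A = False.
In (A OR NOT G OR N) only N is left, so N = True.
All clauses satisfied.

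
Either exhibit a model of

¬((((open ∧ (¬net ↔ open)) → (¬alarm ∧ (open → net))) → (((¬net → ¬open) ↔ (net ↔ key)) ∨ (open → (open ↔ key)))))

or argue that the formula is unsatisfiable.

net: True, open: True, alarm: True, key: False

  ¬((((open ∧ (¬net ↔ open)) → (¬alarm ∧ (open → net))) → (((¬net → ¬open) ↔ (net ↔ key)) ∨ (open → (open ↔ key))))) = True
    ((open ∧ (¬net ↔ open)) → (¬alarm ∧ (open → net))) → (((¬net → ¬open) ↔ (net ↔ key)) ∨ (open → (open ↔ key))) = False
      (open ∧ (¬net ↔ open)) → (¬alarm ∧ (open → net)) = True
        open ∧ (¬net ↔ open) = False
          ¬net ↔ open = False
            ¬net = False
        ¬alarm ∧ (open → net) = False
          ¬alarm = False
          open → net = True
      ((¬net → ¬open) ↔ (net ↔ key)) ∨ (open → (open ↔ key)) = False
        (¬net → ¬open) ↔ (net ↔ key) = False
          ¬net → ¬open = True
            ¬net = False
            ¬open = False
          net ↔ key = False
        open → (open ↔ key) = False
          open ↔ key = False
The formula evaluates to True.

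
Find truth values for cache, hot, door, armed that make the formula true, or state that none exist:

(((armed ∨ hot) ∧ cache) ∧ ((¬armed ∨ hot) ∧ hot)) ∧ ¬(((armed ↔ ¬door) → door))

cache: True; hot: True; door: False; armed: True

  ((armed ∨ hot) ∧ cache) ∧ ((¬armed ∨ hot) ∧ hot) = True
    (armed ∨ hot) ∧ cache = True
      armed ∨ hot = True
    (¬armed ∨ hot) ∧ hot = True
      ¬armed ∨ hot = True
        ¬armed = False
  ¬(((armed ↔ ¬door) → door)) = True
    (armed ↔ ¬door) → door = False
      armed ↔ ¬door = True
        ¬door = True
Both conjuncts True, so the formula holds.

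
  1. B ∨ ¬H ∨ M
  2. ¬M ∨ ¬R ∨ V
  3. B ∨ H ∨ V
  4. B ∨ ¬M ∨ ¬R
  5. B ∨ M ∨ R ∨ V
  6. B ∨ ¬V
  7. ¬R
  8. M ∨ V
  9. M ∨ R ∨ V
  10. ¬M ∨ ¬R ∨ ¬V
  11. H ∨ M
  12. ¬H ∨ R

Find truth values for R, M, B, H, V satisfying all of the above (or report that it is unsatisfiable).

R=F; M=T; B=T; H=F; V=F

Unit clause (¬R) forces R = False.
In (¬H ∨ R) only ¬H is left, so H = False.
In (H ∨ M) only M is left, so M = True.
Try B = False:
  (B ∨ H ∨ V) forces V = True.
  clause (B ∨ ¬V) is falsified — backtrack.
So B = True.
Set V = False.
All clauses satisfied.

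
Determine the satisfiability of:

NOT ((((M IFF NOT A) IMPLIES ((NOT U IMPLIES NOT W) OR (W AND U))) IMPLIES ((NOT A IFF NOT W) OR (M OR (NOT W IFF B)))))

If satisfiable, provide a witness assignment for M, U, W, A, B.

M = False, U = False, W = False, A = True, B = False

  NOT ((((M IFF NOT A) IMPLIES ((NOT U IMPLIES NOT W) OR (W AND U))) IMPLIES ((NOT A IFF NOT W) OR (M OR (NOT W IFF B))))) = True
    ((M IFF NOT A) IMPLIES ((NOT U IMPLIES NOT W) OR (W AND U))) IMPLIES ((NOT A IFF NOT W) OR (M OR (NOT W IFF B))) = False
      (M IFF NOT A) IMPLIES ((NOT U IMPLIES NOT W) OR (W AND U)) = True
        M IFF NOT A = True
          NOT A = False
        (NOT U IMPLIES NOT W) OR (W AND U) = True
          NOT U IMPLIES NOT W = True
            NOT U = True
            NOT W = True
          W AND U = False
      (NOT A IFF NOT W) OR (M OR (NOT W IFF B)) = False
        NOT A IFF NOT W = False
          NOT A = False
          NOT W = True
        M OR (NOT W IFF B) = False
          NOT W IFF B = False
            NOT W = True
The formula evaluates to True.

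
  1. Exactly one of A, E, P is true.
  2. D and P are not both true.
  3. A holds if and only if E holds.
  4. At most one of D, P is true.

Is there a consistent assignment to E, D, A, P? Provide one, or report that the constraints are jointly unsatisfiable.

E = False, D = False, A = False, P = True

  (1) {A, E, P}: 1 true — exactly one ✓
  (2) D=F, P=T — not both ✓
  (3) A=F, E=F — same ✓
  (4) {D, P}: 1 true — at most one ✓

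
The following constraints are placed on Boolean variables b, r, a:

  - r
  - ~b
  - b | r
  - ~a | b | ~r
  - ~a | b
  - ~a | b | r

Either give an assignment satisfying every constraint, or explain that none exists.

b = False; r = True; a = False

Unit clause (r) forces r = True.
Unit clause (~b) forces b = False.
In (~a | b | ~r) only ~a is left, so a = False.
Check each clause:
  (r): r holds.
  (~b): ~b holds.
  (b | r): r holds.
  (~a | b | ~r): ~a holds.
  (~a | b): ~a holds.
  (~a | b | r): ~a holds.
All clauses satisfied.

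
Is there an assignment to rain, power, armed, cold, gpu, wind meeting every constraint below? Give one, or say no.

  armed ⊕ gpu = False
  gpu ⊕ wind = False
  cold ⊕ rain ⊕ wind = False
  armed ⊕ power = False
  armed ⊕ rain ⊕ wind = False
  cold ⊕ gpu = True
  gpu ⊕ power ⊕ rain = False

Adding constraints 1, 3, 5, 6 mod 2: every variable appears an even number of times on the left, so the left side is 0.
But the right sides sum to 1 (mod 2). 0 ≠ 1 — the system is inconsistent.

UNSATISFIABLE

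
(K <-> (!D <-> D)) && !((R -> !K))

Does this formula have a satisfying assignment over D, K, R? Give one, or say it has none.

Unsatisfiable

Case K = True: the formula simplifies to (!D <-> D) && !(!R).
  D = True: the conjunct !D <-> D becomes !True <-> True = False.
  D = False: the conjunct !D <-> D becomes !False <-> False = False.
Case K = False: the conjunct !((R -> !K)) becomes !((R -> True)) = False.
Both cases fail — unsatisfiable.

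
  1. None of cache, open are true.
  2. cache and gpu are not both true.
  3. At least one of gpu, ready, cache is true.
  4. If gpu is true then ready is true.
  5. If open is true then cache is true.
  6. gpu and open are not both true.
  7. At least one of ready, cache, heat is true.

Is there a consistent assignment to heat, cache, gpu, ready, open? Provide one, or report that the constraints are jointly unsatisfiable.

heat: True; cache: False; gpu: False; ready: True; open: False

  (1) {cache, open}: 0 true — none ✓
  (2) cache=F, gpu=F — not both ✓
  (3) {gpu, ready, cache}: 1 true — at least one ✓
  (4) gpu=F ⇒ ready: vacuous ✓
  (5) open=F ⇒ cache: vacuous ✓
  (6) gpu=F, open=F — not both ✓
  (7) {ready, cache, heat}: 2 true — at least one ✓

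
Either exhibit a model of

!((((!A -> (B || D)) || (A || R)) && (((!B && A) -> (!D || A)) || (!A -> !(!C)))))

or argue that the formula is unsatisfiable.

R = False, B = False, C = False, D = False, A = False

  !((((!A -> (B || D)) || (A || R)) && (((!B && A) -> (!D || A)) || (!A -> !(!C))))) = True
    ((!A -> (B || D)) || (A || R)) && (((!B && A) -> (!D || A)) || (!A -> !(!C))) = False
      (!A -> (B || D)) || (A || R) = False
        !A -> (B || D) = False
          !A = True
          B || D = False
        A || R = False
      ((!B && A) -> (!D || A)) || (!A -> !(!C)) = True
        (!B && A) -> (!D || A) = True
          !B && A = False
            !B = True
          !D || A = True
            !D = True
        !A -> !(!C) = False
          !A = True
          !(!C) = False
            !C = True
The formula evaluates to True.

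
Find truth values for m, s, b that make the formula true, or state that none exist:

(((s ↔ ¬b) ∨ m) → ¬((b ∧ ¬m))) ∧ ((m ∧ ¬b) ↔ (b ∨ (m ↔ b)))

The conjunct (m ∧ ¬b) ↔ (b ∨ (m ↔ b)) is unsatisfiable on its own:
  m=F, b=F: evaluates to False.
  m=F, b=T: evaluates to False.
  m=T, b=F: evaluates to False.
  m=T, b=T: evaluates to False.
So the whole conjunction is unsatisfiable.

No satisfying assignment exists.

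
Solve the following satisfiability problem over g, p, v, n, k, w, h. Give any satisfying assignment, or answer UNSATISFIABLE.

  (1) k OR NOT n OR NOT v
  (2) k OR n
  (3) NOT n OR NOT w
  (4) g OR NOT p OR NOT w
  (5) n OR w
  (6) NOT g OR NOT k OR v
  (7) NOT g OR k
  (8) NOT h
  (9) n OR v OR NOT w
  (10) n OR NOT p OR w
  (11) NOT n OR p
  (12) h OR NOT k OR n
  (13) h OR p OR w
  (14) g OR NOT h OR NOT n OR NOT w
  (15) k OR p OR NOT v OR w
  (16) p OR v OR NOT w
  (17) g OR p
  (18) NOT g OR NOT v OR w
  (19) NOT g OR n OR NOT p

g=F; p=T; v=T; n=T; k=T; w=F; h=F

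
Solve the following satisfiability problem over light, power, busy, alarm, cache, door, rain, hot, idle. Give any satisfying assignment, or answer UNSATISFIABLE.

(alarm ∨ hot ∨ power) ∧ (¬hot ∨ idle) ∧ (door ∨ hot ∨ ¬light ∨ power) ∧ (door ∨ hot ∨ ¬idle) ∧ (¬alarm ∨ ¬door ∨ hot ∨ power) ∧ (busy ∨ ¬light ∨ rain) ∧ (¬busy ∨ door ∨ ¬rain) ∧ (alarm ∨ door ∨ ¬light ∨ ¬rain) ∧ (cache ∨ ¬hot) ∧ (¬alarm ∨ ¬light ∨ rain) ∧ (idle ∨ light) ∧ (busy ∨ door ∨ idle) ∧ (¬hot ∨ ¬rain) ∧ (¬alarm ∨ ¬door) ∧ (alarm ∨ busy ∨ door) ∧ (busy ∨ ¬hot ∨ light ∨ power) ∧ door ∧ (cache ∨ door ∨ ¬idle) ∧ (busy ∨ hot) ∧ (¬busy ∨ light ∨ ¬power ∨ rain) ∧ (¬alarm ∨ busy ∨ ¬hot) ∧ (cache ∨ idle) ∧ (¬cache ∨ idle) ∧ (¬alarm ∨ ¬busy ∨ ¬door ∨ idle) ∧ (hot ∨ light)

Unit clause (door) forces door = True.
In (¬alarm ∨ ¬door) only ¬alarm is left, so alarm = False.
Set light = True.
Set power = True.
Try busy = False:
  (busy ∨ ¬light ∨ rain) forces rain = True.
  (¬hot ∨ ¬rain) forces hot = False.
  clause (busy ∨ hot) is falsified — backtrack.
So busy = True.
Set cache = True.
  then (¬cache ∨ idle) forces idle = True.
Set rain = True.
  then (¬hot ∨ ¬rain) forces hot = False.
All clauses satisfied.

light = True, power = True, busy = True, alarm = False, cache = True, door = True, rain = True, hot = False, idle = True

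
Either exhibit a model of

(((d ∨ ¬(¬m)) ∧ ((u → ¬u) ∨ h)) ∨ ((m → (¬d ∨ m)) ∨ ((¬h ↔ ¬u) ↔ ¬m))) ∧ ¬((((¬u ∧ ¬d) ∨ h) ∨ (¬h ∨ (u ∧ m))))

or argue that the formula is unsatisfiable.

The conjunct ¬((((¬u ∧ ¬d) ∨ h) ∨ (¬h ∨ (u ∧ m)))) is unsatisfiable on its own:
  h = True: this becomes ¬((True ∨ (u ∧ m))) = False.
  h = False: this becomes ¬(((¬u ∧ ¬d) ∨ True)) = False.
So the whole conjunction is unsatisfiable.

The formula is unsatisfiable.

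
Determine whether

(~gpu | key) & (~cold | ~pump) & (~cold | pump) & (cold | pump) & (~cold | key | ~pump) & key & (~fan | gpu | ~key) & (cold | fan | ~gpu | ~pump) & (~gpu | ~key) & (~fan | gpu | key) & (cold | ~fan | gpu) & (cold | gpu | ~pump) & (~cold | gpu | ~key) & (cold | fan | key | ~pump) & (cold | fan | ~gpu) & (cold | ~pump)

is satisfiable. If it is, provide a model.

Case cold = True:
  (~cold | ~pump) forces pump = False.
  Clause (~cold | pump) is falsified — contradiction.
Case cold = False:
  (cold | pump) forces pump = True.
  Clause (cold | ~pump) is falsified — contradiction.
Both cases fail, so the formula is unsatisfiable.

No satisfying assignment exists.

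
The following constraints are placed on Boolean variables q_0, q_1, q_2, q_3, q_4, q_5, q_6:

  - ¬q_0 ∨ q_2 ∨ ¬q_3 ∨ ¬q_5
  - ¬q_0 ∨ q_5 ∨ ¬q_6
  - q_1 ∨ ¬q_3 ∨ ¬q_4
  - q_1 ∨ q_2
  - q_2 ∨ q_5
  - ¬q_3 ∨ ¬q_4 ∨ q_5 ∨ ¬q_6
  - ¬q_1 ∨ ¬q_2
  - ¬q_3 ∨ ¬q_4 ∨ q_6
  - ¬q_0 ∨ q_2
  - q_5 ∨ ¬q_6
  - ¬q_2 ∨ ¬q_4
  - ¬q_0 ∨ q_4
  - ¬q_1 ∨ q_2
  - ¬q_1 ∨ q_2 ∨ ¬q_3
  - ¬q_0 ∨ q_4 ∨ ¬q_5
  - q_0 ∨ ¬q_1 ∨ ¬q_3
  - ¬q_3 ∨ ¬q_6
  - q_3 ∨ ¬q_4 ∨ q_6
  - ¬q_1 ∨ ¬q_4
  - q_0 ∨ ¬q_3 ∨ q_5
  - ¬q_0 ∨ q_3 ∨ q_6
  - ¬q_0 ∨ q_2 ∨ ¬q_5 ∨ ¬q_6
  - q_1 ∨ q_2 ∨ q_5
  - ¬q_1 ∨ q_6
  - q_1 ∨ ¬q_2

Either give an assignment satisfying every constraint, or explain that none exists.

Case q_1 = True:
  (¬q_1 ∨ ¬q_2) forces q_2 = False.
  Clause (¬q_1 ∨ q_2) is falsified — contradiction.
Case q_1 = False:
  (q_1 ∨ q_2) forces q_2 = True.
  Clause (q_1 ∨ ¬q_2) is falsified — contradiction.
Both cases fail, so the formula is unsatisfiable.

The formula is unsatisfiable.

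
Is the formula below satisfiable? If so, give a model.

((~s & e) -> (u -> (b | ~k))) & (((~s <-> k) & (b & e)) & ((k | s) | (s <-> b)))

e = True, u = False, s = True, k = False, b = True

  (~s & e) -> (u -> (b | ~k)) = True
    ~s & e = False
      ~s = False
    u -> (b | ~k) = True
      b | ~k = True
        ~k = True
  ((~s <-> k) & (b & e)) & ((k | s) | (s <-> b)) = True
    (~s <-> k) & (b & e) = True
      ~s <-> k = True
        ~s = False
      b & e = True
    (k | s) | (s <-> b) = True
      k | s = True
      s <-> b = True
Both conjuncts True, so the formula holds.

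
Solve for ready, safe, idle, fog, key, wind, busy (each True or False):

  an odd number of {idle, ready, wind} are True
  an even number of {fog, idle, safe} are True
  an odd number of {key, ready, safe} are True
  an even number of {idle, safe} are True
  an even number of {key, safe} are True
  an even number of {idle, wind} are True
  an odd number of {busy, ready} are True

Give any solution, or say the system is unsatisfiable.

ready=T; safe=F; idle=F; fog=F; key=F; wind=F; busy=F

{idle, ready, wind}: 1 true → odd ✓
{fog, idle, safe}: 0 true → even ✓
{key, ready, safe}: 1 true → odd ✓
{idle, safe}: 0 true → even ✓
{key, safe}: 0 true → even ✓
{idle, wind}: 0 true → even ✓
{busy, ready}: 1 true → odd ✓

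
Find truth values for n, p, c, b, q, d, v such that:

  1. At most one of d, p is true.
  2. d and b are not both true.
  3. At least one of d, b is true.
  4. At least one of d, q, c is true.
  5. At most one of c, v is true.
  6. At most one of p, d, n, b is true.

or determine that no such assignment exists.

n: False, p: False, c: False, b: False, q: False, d: True, v: True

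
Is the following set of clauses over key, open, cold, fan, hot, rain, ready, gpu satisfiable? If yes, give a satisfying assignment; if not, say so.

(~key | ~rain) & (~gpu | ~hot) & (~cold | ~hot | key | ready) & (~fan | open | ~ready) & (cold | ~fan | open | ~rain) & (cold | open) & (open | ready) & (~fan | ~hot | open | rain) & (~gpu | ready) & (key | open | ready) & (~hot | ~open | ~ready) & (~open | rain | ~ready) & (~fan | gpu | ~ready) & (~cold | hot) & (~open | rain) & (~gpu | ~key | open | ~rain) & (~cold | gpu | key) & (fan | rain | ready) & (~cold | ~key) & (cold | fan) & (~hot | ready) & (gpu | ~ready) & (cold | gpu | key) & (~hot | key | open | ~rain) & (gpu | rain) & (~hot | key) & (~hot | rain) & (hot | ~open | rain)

Try key = True:
  (~key | ~rain) forces rain = False.
  (~open | rain) forces open = False.
  (cold | open) forces cold = True.
  clause (~cold | ~key) is falsified — backtrack.
So key = False.
  then (~hot | key) forces hot = False.
  then (~cold | hot) forces cold = False.
  then (cold | fan) forces fan = True.
  then (cold | gpu | key) forces gpu = True.
  then (cold | open) forces open = True.
  then (~gpu | ready) forces ready = True.
  then (~open | rain | ~ready) forces rain = True.
All clauses satisfied.

key = False; open = True; cold = False; fan = True; hot = False; rain = True; ready = True; gpu = True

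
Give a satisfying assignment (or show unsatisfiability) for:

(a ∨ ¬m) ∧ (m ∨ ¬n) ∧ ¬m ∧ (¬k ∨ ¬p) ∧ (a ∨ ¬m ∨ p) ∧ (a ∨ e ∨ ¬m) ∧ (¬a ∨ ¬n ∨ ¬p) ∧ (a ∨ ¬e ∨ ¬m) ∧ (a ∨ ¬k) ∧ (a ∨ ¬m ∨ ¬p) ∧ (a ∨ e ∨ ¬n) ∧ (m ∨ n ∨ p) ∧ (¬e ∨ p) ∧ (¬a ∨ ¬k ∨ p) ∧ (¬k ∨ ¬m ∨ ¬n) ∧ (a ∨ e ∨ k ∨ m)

p = True, a = False, k = False, n = False, m = False, e = True

Unit clause (¬m) forces m = False.
In (m ∨ ¬n) only ¬n is left, so n = False.
In (m ∨ n ∨ p) only p is left, so p = True.
In (¬k ∨ ¬p) only ¬k is left, so k = False.
Set a = False.
  then (a ∨ e ∨ k ∨ m) forces e = True.
All clauses satisfied.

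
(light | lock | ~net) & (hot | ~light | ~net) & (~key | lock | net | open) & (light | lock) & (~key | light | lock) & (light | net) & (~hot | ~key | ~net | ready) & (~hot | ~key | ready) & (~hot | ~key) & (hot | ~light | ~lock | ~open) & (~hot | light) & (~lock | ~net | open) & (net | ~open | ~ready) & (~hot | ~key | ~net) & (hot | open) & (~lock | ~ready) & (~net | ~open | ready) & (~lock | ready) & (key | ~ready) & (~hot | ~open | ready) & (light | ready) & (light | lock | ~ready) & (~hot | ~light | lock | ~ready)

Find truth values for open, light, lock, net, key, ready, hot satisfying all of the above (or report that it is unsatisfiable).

open = True; light = True; lock = False; net = False; key = True; ready = False; hot = False

Set open = True.
Set light = True.
Set lock = False.
Try net = True:
  (hot | ~light | ~net) forces hot = True.
  (~hot | ~key) forces key = False.
  (~net | ~open | ready) forces ready = True.
  clause (key | ~ready) is falsified — backtrack.
So net = False.
  then (net | ~open | ~ready) forces ready = False.
  then (~hot | ~open | ready) forces hot = False.
Set key = True.
All clauses satisfied.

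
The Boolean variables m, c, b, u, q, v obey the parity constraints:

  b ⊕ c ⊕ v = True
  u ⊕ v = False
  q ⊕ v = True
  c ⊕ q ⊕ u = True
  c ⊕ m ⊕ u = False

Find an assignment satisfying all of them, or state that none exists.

m = True, c = False, b = False, u = True, q = False, v = True

b ⊕ c ⊕ v = F ⊕ F ⊕ T = True ✓
u ⊕ v = T ⊕ T = False ✓
q ⊕ v = F ⊕ T = True ✓
c ⊕ q ⊕ u = F ⊕ F ⊕ T = True ✓
c ⊕ m ⊕ u = F ⊕ T ⊕ T = False ✓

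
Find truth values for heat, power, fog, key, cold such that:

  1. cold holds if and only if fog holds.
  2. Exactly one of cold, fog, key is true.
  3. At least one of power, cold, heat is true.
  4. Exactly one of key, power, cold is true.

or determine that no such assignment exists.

heat: True, power: False, fog: False, key: True, cold: False

  (1) cold=F, fog=F — same ✓
  (2) {cold, fog, key}: 1 true — exactly one ✓
  (3) {power, cold, heat}: 1 true — at least one ✓
  (4) {key, power, cold}: 1 true — exactly one ✓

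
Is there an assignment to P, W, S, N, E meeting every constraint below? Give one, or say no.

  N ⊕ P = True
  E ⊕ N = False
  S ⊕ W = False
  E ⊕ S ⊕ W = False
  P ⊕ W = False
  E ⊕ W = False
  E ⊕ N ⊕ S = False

Adding constraints 1, 2, 5, 6 mod 2: every variable appears an even number of times on the left, so the left side is 0.
But the right sides sum to 1 (mod 2). 0 ≠ 1 — the system is inconsistent.

The formula is unsatisfiable.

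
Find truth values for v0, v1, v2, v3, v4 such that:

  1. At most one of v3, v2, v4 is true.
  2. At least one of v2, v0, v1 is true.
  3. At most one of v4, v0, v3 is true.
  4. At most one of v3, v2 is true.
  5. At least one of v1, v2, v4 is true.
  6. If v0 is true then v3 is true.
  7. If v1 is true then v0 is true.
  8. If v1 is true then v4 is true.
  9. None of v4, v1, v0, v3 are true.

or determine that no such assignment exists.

v0 = False, v1 = False, v2 = True, v3 = False, v4 = False

  (1) {v3, v2, v4}: 1 true — at most one ✓
  (2) {v2, v0, v1}: 1 true — at least one ✓
  (3) {v4, v0, v3}: 0 true — at most one ✓
  (4) {v3, v2}: 1 true — at most one ✓
  (5) {v1, v2, v4}: 1 true — at least one ✓
  (6) v0=F ⇒ v3: vacuous ✓
  (7) v1=F ⇒ v0: vacuous ✓
  (8) v1=F ⇒ v4: vacuous ✓
  (9) {v4, v1, v0, v3}: 0 true — none ✓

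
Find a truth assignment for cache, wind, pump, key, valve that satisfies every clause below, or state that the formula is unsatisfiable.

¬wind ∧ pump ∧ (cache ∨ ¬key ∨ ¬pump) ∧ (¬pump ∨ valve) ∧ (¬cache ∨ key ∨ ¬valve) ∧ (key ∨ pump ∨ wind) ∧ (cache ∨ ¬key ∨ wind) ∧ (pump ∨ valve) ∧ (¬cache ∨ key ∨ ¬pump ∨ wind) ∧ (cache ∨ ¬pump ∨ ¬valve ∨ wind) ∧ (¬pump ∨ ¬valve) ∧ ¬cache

Case wind = True:
  Clause (¬wind) is falsified — contradiction.
Case wind = False:
  (pump) forces pump = True.
  (¬pump ∨ valve) forces valve = True.
  Clause (¬pump ∨ ¬valve) is falsified — contradiction.
Both cases fail, so the formula is unsatisfiable.

Unsatisfiable — no assignment works.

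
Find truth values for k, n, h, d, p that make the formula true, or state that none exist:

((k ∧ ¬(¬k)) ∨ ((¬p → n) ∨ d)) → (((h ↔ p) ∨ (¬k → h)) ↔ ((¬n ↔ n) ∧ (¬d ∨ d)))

k = False, n = True, h = False, d = False, p = True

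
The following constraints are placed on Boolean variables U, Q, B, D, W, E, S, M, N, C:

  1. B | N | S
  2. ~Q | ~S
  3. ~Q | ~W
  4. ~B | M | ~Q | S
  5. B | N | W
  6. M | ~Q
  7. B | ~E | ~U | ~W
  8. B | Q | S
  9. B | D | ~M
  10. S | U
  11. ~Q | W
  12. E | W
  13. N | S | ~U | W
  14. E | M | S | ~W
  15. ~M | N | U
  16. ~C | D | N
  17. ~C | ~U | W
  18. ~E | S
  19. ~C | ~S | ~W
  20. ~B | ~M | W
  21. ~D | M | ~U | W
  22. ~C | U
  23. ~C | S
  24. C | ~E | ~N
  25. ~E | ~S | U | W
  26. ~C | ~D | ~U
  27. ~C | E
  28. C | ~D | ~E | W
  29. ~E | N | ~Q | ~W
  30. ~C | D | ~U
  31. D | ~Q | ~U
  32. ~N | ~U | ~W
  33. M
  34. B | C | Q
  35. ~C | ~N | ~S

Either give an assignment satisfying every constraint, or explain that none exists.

U: True; Q: False; B: True; D: False; W: True; E: False; S: True; M: True; N: False; C: False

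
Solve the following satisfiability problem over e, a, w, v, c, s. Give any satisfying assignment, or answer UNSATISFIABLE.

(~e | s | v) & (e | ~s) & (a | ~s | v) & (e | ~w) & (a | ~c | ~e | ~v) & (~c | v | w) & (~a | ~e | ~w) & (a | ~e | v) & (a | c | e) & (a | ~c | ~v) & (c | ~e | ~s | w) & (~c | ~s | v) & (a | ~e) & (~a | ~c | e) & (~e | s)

e=T; a=T; w=F; v=T; c=T; s=T

Set e = True.
  then (a | ~e) forces a = True.
  then (~e | s) forces s = True.
  then (~a | ~e | ~w) forces w = False.
  then (c | ~e | ~s | w) forces c = True.
  then (~c | ~s | v) forces v = True.
All clauses satisfied.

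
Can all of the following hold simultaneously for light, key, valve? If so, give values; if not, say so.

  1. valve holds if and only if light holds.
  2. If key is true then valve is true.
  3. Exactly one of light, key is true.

light: True, key: False, valve: True

  (1) valve=T, light=T — same ✓
  (2) key=F ⇒ valve: vacuous ✓
  (3) {light, key}: 1 true — exactly one ✓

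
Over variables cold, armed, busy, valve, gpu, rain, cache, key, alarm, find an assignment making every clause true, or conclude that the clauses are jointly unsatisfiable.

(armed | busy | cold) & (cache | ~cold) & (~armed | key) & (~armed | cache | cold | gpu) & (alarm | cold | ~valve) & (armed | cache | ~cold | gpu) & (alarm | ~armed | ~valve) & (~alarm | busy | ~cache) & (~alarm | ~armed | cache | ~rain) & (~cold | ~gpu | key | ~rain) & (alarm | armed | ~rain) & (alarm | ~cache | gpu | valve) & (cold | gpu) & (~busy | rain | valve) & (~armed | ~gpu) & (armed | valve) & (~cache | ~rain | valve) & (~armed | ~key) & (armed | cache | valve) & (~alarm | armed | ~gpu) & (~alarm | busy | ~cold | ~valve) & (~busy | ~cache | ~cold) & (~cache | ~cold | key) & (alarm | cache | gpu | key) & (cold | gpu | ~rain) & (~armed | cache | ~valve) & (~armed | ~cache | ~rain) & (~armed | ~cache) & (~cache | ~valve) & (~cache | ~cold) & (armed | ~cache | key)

Unsatisfiable

Case cold = True:
  (cache | ~cold) forces cache = True.
  Clause (~cache | ~cold) is falsified — contradiction.
Case cold = False:
  (cold | gpu) forces gpu = True.
  (~armed | ~gpu) forces armed = False.
  (armed | busy | cold) forces busy = True.
  (armed | valve) forces valve = True.
  (alarm | cold | ~valve) forces alarm = True.
  Clause (~alarm | armed | ~gpu) is falsified — contradiction.
Both cases fail, so the formula is unsatisfiable.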